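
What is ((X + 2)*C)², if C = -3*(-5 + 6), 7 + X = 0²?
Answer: 225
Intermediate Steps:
X = -7 (X = -7 + 0² = -7 + 0 = -7)
C = -3 (C = -3*1 = -3)
((X + 2)*C)² = ((-7 + 2)*(-3))² = (-5*(-3))² = 15² = 225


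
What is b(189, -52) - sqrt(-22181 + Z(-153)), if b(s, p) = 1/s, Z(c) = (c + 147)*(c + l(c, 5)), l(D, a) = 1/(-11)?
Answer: 1/189 - I*sqrt(2572757)/11 ≈ 0.005291 - 145.82*I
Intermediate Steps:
l(D, a) = -1/11
Z(c) = (147 + c)*(-1/11 + c) (Z(c) = (c + 147)*(c - 1/11) = (147 + c)*(-1/11 + c))
b(189, -52) - sqrt(-22181 + Z(-153)) = 1/189 - sqrt(-22181 + (-147/11 + (-153)**2 + (1616/11)*(-153))) = 1/189 - sqrt(-22181 + (-147/11 + 23409 - 247248/11)) = 1/189 - sqrt(-22181 + 10104/11) = 1/189 - sqrt(-233887/11) = 1/189 - I*sqrt(2572757)/11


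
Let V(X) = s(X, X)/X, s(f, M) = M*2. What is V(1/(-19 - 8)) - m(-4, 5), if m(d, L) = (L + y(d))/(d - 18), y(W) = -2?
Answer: 47/22 ≈ 2.1364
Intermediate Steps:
s(f, M) = 2*M
m(d, L) = (-2 + L)/(-18 + d) (m(d, L) = (L - 2)/(d - 18) = (-2 + L)/(-18 + d))
V(X) = 2 (V(X) = (2*X)/X = 2)
V(1/(-19 - 8)) - m(-4, 5) = 2 - (-2 + 5)/(-18 - 4) = 2 - 3/(-22) = 2 - (-1)*3/22 = 2 - 1*(-3/22) = 2 + 3/22 = 47/22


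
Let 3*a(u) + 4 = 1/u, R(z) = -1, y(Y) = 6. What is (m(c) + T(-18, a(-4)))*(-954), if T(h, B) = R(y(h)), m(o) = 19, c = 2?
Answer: -17172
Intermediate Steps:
a(u) = -4/3 + 1/(3*u)
T(h, B) = -1
(m(c) + T(-18, a(-4)))*(-954) = (19 - 1)*(-954) = 18*(-954) = -17172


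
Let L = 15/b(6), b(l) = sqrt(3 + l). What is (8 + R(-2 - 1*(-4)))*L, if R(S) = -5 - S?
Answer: 5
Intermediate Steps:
L = 5 (L = 15/(sqrt(3 + 6)) = 15/(sqrt(9)) = 15/3 = 15*(1/3) = 5)
(8 + R(-2 - 1*(-4)))*L = (8 + (-5 - (-2 - 1*(-4))))*5 = (8 + (-5 - (-2 + 4)))*5 = (8 + (-5 - 1*2))*5 = (8 + (-5 - 2))*5 = (8 - 7)*5 = 1*5 = 5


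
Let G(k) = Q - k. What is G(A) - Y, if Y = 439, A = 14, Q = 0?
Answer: -453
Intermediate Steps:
G(k) = -k (G(k) = 0 - k = -k)
G(A) - Y = -1*14 - 1*439 = -14 - 439 = -453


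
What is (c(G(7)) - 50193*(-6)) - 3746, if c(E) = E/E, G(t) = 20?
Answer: 297413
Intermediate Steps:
c(E) = 1
(c(G(7)) - 50193*(-6)) - 3746 = (1 - 50193*(-6)) - 3746 = (1 + 301158) - 3746 = 301159 - 3746 = 297413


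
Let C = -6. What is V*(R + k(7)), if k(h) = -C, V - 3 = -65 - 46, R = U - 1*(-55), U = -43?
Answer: -1944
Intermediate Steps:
R = 12 (R = -43 - 1*(-55) = -43 + 55 = 12)
V = -108 (V = 3 + (-65 - 46) = 3 - 111 = -108)
k(h) = 6 (k(h) = -1*(-6) = 6)
V*(R + k(7)) = -108*(12 + 6) = -108*18 = -1944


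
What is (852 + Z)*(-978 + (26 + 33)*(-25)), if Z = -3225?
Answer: 5820969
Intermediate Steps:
(852 + Z)*(-978 + (26 + 33)*(-25)) = (852 - 3225)*(-978 + (26 + 33)*(-25)) = -2373*(-978 + 59*(-25)) = -2373*(-978 - 1475) = -2373*(-2453) = 5820969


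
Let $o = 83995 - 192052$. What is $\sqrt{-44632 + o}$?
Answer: $i \sqrt{152689} \approx 390.75 i$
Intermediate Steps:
$o = -108057$
$\sqrt{-44632 + o} = \sqrt{-44632 - 108057} = \sqrt{-152689} = i \sqrt{152689}$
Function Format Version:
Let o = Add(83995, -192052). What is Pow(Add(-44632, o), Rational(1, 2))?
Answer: Mul(I, Pow(152689, Rational(1, 2))) ≈ Mul(390.75, I)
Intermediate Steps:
o = -108057
Pow(Add(-44632, o), Rational(1, 2)) = Pow(Add(-44632, -108057), Rational(1, 2)) = Pow(-152689, Rational(1, 2)) = Mul(I, Pow(152689, Rational(1, 2)))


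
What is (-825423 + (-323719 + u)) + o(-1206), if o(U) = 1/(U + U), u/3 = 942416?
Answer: 4047591671/2412 ≈ 1.6781e+6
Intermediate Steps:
u = 2827248 (u = 3*942416 = 2827248)
o(U) = 1/(2*U)
(-825423 + (-323719 + u)) + o(-1206) = (-825423 + (-323719 + 2827248)) + (½)/(-1206) = (-825423 + 2503529) + (½)*(-1/1206) = 1678106 - 1/2412 = 4047591671/2412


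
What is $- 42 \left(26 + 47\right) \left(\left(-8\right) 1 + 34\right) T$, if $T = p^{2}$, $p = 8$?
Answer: $-5101824$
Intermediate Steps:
$T = 64$ ($T = 8^{2} = 64$)
$- 42 \left(26 + 47\right) \left(\left(-8\right) 1 + 34\right) T = - 42 \left(26 + 47\right) \left(\left(-8\right) 1 + 34\right) 64 = - 42 \cdot 73 \left(-8 + 34\right) 64 = - 42 \cdot 73 \cdot 26 \cdot 64 = \left(-42\right) 1898 \cdot 64 = \left(-79716\right) 64 = -5101824$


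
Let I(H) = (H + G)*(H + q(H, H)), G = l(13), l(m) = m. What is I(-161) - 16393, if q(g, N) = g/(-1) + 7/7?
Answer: -16541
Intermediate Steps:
q(g, N) = 1 - g (q(g, N) = g*(-1) + 7*(⅐) = -g + 1 = 1 - g)
G = 13
I(H) = 13 + H (I(H) = (H + 13)*(H + (1 - H)) = (13 + H)*1 = 13 + H)
I(-161) - 16393 = (13 - 161) - 16393 = -148 - 16393 = -16541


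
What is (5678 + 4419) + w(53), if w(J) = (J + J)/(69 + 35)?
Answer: 525097/52 ≈ 10098.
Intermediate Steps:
w(J) = J/52 (w(J) = (2*J)/104 = (2*J)*(1/104) = J/52)
(5678 + 4419) + w(53) = (5678 + 4419) + (1/52)*53 = 10097 + 53/52 = 525097/52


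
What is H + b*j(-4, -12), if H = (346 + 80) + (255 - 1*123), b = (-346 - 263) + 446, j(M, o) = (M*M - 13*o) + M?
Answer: -26826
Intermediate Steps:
j(M, o) = M + M² - 13*o (j(M, o) = (M² - 13*o) + M = M + M² - 13*o)
b = -163 (b = -609 + 446 = -163)
H = 558 (H = 426 + (255 - 123) = 426 + 132 = 558)
H + b*j(-4, -12) = 558 - 163*(-4 + (-4)² - 13*(-12)) = 558 - 163*(-4 + 16 + 156) = 558 - 163*168 = 558 - 27384 = -26826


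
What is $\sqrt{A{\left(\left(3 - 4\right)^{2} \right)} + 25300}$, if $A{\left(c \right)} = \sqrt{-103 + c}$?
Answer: $\sqrt{25300 + i \sqrt{102}} \approx 159.06 + 0.0318 i$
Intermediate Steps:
$\sqrt{A{\left(\left(3 - 4\right)^{2} \right)} + 25300} = \sqrt{\sqrt{-103 + \left(3 - 4\right)^{2}} + 25300} = \sqrt{\sqrt{-103 + \left(-1\right)^{2}} + 25300} = \sqrt{\sqrt{-103 + 1} + 25300} = \sqrt{\sqrt{-102} + 25300} = \sqrt{i \sqrt{102} + 25300} = \sqrt{25300 + i \sqrt{102}}$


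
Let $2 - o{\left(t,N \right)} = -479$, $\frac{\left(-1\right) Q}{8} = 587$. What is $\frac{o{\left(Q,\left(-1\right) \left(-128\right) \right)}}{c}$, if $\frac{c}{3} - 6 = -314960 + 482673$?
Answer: $\frac{481}{503157} \approx 0.00095596$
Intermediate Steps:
$Q = -4696$ ($Q = \left(-8\right) 587 = -4696$)
$o{\left(t,N \right)} = 481$ ($o{\left(t,N \right)} = 2 - -479 = 2 + 479 = 481$)
$c = 503157$ ($c = 18 + 3 \left(-314960 + 482673\right) = 18 + 3 \cdot 167713 = 18 + 503139 = 503157$)
$\frac{o{\left(Q,\left(-1\right) \left(-128\right) \right)}}{c} = \frac{481}{503157}$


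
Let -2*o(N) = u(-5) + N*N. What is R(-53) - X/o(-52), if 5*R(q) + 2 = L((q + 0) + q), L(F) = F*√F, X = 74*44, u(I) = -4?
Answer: 1358/675 - 106*I*√106/5 ≈ 2.0119 - 218.27*I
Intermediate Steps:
o(N) = 2 - N²/2 (o(N) = -(-4 + N*N)/2 = -(-4 + N²)/2 = 2 - N²/2)
X = 3256
L(F) = F^(3/2)
R(q) = -⅖ + 2*√2*q^(3/2)/5 (R(q) = -⅖ + ((q + 0) + q)^(3/2)/5 = -⅖ + (q + q)^(3/2)/5 = -⅖ + (2*q)^(3/2)/5 = -⅖ + (2*√2*q^(3/2))/5 = -⅖ + 2*√2*q^(3/2)/5)
R(-53) - X/o(-52) = (-⅖ + 2*√2*(-53)^(3/2)/5) - 3256/(2 - ½*(-52)²) = (-⅖ + 2*√2*(-53*I*√53)/5) - 3256/(2 - ½*2704) = (-⅖ - 106*I*√106/5) - 3256/(2 - 1352) = (-⅖ - 106*I*√106/5) - 3256/(-1350) = (-⅖ - 106*I*√106/5) - 3256*(-1)/1350 = (-⅖ - 106*I*√106/5) - 1*(-1628/675) = (-⅖ - 106*I*√106/5) + 1628/675 = 1358/675 - 106*I*√106/5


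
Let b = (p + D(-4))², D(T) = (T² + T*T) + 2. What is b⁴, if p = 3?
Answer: 3512479453921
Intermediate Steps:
D(T) = 2 + 2*T² (D(T) = (T² + T²) + 2 = 2*T² + 2 = 2 + 2*T²)
b = 1369 (b = (3 + (2 + 2*(-4)²))² = (3 + (2 + 2*16))² = (3 + (2 + 32))² = (3 + 34)² = 37² = 1369)
b⁴ = 1369⁴ = 3512479453921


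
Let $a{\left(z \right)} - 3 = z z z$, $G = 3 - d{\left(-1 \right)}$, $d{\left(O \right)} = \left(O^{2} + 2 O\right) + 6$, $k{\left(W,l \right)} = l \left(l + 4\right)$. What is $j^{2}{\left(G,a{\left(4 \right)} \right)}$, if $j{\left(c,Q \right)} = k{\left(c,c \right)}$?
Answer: $16$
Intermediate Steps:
$k{\left(W,l \right)} = l \left(4 + l\right)$
$d{\left(O \right)} = 6 + O^{2} + 2 O$
$G = -2$ ($G = 3 - \left(6 + \left(-1\right)^{2} + 2 \left(-1\right)\right) = 3 - \left(6 + 1 - 2\right) = 3 - 5 = -2$)
$a{\left(z \right)} = 3 + z^{3}$ ($a{\left(z \right)} = 3 + z z z = 3 + z^{2} z = 3 + z^{3}$)
$j{\left(c,Q \right)} = c \left(4 + c\right)$
$j^{2}{\left(G,a{\left(4 \right)} \right)} = \left(- 2 \left(4 - 2\right)\right)^{2} = \left(\left(-2\right) 2\right)^{2} = \left(-4\right)^{2} = 16$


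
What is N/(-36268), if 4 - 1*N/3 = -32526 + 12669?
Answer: -59583/36268 ≈ -1.6429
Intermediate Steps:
N = 59583 (N = 12 - 3*(-32526 + 12669) = 12 - 3*(-19857) = 12 + 59571 = 59583)
N/(-36268) = 59583/(-36268) = 59583*(-1/36268) = -59583/36268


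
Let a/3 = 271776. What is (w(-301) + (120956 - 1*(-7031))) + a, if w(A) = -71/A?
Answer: 283937886/301 ≈ 9.4332e+5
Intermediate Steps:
a = 815328 (a = 3*271776 = 815328)
(w(-301) + (120956 - 1*(-7031))) + a = (-71/(-301) + (120956 - 1*(-7031))) + 815328 = (-71*(-1/301) + (120956 + 7031)) + 815328 = (71/301 + 127987) + 815328 = 38524158/301 + 815328 = 283937886/301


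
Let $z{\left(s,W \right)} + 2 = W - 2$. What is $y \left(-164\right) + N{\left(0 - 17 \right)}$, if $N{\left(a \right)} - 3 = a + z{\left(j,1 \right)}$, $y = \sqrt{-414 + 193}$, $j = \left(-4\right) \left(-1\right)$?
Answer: $-17 - 164 i \sqrt{221} \approx -17.0 - 2438.0 i$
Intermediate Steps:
$j = 4$
$y = i \sqrt{221}$ ($y = \sqrt{-221} = i \sqrt{221} \approx 14.866 i$)
$z{\left(s,W \right)} = -4 + W$ ($z{\left(s,W \right)} = -2 + \left(W - 2\right) = -2 + \left(-2 + W\right) = -4 + W$)
$N{\left(a \right)} = a$ ($N{\left(a \right)} = 3 + \left(a + \left(-4 + 1\right)\right) = 3 + \left(a - 3\right) = 3 + \left(-3 + a\right) = a$)
$y \left(-164\right) + N{\left(0 - 17 \right)} = i \sqrt{221} \left(-164\right) + \left(0 - 17\right) = - 164 i \sqrt{221} - 17 = -17 - 164 i \sqrt{221}$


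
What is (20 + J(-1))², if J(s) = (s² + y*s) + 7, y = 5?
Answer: 529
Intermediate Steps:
J(s) = 7 + s² + 5*s (J(s) = (s² + 5*s) + 7 = 7 + s² + 5*s)
(20 + J(-1))² = (20 + (7 + (-1)² + 5*(-1)))² = (20 + (7 + 1 - 5))² = (20 + 3)² = 23² = 529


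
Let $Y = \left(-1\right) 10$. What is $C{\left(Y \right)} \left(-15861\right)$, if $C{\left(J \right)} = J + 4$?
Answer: $95166$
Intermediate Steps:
$Y = -10$
$C{\left(J \right)} = 4 + J$
$C{\left(Y \right)} \left(-15861\right) = \left(4 - 10\right) \left(-15861\right) = \left(-6\right) \left(-15861\right) = 95166$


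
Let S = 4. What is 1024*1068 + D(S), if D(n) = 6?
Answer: 1093638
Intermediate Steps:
1024*1068 + D(S) = 1024*1068 + 6 = 1093632 + 6 = 1093638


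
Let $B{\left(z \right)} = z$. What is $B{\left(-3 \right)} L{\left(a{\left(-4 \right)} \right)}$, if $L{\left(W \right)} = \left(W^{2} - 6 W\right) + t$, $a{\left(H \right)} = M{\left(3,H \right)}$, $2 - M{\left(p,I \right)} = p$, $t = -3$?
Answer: $-12$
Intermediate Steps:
$M{\left(p,I \right)} = 2 - p$
$a{\left(H \right)} = -1$ ($a{\left(H \right)} = 2 - 3 = -1$)
$L{\left(W \right)} = -3 + W^{2} - 6 W$ ($L{\left(W \right)} = \left(W^{2} - 6 W\right) - 3 = -3 + W^{2} - 6 W$)
$B{\left(-3 \right)} L{\left(a{\left(-4 \right)} \right)} = - 3 \left(-3 + \left(-1\right)^{2} - -6\right) = - 3 \left(-3 + 1 + 6\right) = \left(-3\right) 4 = -12$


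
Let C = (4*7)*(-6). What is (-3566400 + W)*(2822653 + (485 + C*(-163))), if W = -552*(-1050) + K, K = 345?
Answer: -8512955679510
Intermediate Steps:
W = 579945 (W = -552*(-1050) + 345 = 579600 + 345 = 579945)
C = -168 (C = 28*(-6) = -168)
(-3566400 + W)*(2822653 + (485 + C*(-163))) = (-3566400 + 579945)*(2822653 + (485 - 168*(-163))) = -2986455*(2822653 + (485 + 27384)) = -2986455*(2822653 + 27869) = -2986455*2850522 = -8512955679510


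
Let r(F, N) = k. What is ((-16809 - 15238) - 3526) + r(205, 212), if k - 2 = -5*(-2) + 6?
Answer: -35555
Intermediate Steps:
k = 18 (k = 2 + (-5*(-2) + 6) = 2 + (10 + 6) = 2 + 16 = 18)
r(F, N) = 18
((-16809 - 15238) - 3526) + r(205, 212) = ((-16809 - 15238) - 3526) + 18 = (-32047 - 3526) + 18 = -35573 + 18 = -35555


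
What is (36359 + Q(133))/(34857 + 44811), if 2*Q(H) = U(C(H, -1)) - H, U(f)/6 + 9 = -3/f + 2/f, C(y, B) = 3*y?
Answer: 9646621/21191688 ≈ 0.45521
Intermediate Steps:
U(f) = -54 - 6/f (U(f) = -54 + 6*(-3/f + 2/f) = -54 + 6*(-1/f) = -54 - 6/f)
Q(H) = -27 - 1/H - H/2 (Q(H) = ((-54 - 6*1/(3*H)) - H)/2 = ((-54 - 2/H) - H)/2 = (-54 - H - 2/H)/2 = -27 - 1/H - H/2)
(36359 + Q(133))/(34857 + 44811) = (36359 + (-27 - 1/133 - ½*133))/(34857 + 44811) = (36359 + (-27 - 1*1/133 - 133/2))/79668 = (36359 + (-27 - 1/133 - 133/2))*(1/79668) = (36359 - 24873/266)*(1/79668) = (9646621/266)*(1/79668) = 9646621/21191688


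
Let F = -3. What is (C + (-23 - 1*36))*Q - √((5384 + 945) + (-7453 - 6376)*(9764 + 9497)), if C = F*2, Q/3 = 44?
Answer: -8580 - 2*I*√66588510 ≈ -8580.0 - 16320.0*I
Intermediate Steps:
Q = 132 (Q = 3*44 = 132)
C = -6 (C = -3*2 = -6)
(C + (-23 - 1*36))*Q - √((5384 + 945) + (-7453 - 6376)*(9764 + 9497)) = (-6 + (-23 - 1*36))*132 - √((5384 + 945) + (-7453 - 6376)*(9764 + 9497)) = (-6 + (-23 - 36))*132 - √(6329 - 13829*19261) = (-6 - 59)*132 - √(6329 - 266360369) = -65*132 - √(-266354040) = -8580 - 2*I*√66588510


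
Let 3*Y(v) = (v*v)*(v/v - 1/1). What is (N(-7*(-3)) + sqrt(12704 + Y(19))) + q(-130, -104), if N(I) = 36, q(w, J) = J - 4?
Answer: -72 + 4*sqrt(794) ≈ 40.712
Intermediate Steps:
q(w, J) = -4 + J
Y(v) = 0 (Y(v) = ((v*v)*(v/v - 1/1))/3 = (v**2*(1 - 1*1))/3 = (v**2*(1 - 1))/3 = (v**2*0)/3 = (1/3)*0 = 0)
(N(-7*(-3)) + sqrt(12704 + Y(19))) + q(-130, -104) = (36 + sqrt(12704 + 0)) + (-4 - 104) = (36 + sqrt(12704)) - 108 = (36 + 4*sqrt(794)) - 108 = -72 + 4*sqrt(794)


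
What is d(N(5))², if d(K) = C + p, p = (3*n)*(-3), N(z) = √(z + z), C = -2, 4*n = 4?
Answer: 121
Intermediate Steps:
n = 1 (n = (¼)*4 = 1)
N(z) = √2*√z (N(z) = √(2*z) = √2*√z)
p = -9 (p = (3*1)*(-3) = 3*(-3) = -9)
d(K) = -11 (d(K) = -2 - 9 = -11)
d(N(5))² = (-11)² = 121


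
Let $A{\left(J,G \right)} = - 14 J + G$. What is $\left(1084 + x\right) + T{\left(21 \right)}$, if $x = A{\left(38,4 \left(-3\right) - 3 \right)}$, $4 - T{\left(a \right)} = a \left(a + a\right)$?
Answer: $-341$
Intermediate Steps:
$T{\left(a \right)} = 4 - 2 a^{2}$ ($T{\left(a \right)} = 4 - a \left(a + a\right) = 4 - a 2 a = 4 - 2 a^{2}$)
$A{\left(J,G \right)} = G - 14 J$
$x = -547$ ($x = \left(4 \left(-3\right) - 3\right) - 532 = \left(-12 - 3\right) - 532 = -15 - 532 = -547$)
$\left(1084 + x\right) + T{\left(21 \right)} = \left(1084 - 547\right) + \left(4 - 2 \cdot 21^{2}\right) = 537 + \left(4 - 882\right) = 537 - 878 = -341$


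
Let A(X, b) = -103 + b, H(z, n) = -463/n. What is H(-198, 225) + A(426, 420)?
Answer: 70862/225 ≈ 314.94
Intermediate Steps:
H(-198, 225) + A(426, 420) = -463/225 + (-103 + 420) = -463*1/225 + 317 = -463/225 + 317 = 70862/225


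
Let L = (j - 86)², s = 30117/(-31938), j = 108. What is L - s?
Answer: 5162703/10646 ≈ 484.94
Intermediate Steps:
s = -10039/10646 (s = 30117*(-1/31938) = -10039/10646 ≈ -0.94298)
L = 484 (L = (108 - 86)² = 22² = 484)
L - s = 484 - 1*(-10039/10646) = 484 + 10039/10646 = 5162703/10646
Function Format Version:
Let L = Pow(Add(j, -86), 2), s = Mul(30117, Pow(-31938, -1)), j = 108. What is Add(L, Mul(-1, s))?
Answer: Rational(5162703, 10646) ≈ 484.94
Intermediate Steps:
s = Rational(-10039, 10646) (s = Mul(30117, Rational(-1, 31938)) = Rational(-10039, 10646) ≈ -0.94298)
L = 484 (L = Pow(Add(108, -86), 2) = Pow(22, 2) = 484)
Add(L, Mul(-1, s)) = Add(484, Mul(-1, Rational(-10039, 10646))) = Add(484, Rational(10039, 10646)) = Rational(5162703, 10646)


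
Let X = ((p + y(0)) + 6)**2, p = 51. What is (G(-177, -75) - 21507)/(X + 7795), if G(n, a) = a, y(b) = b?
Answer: -981/502 ≈ -1.9542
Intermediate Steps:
X = 3249 (X = ((51 + 0) + 6)**2 = (51 + 6)**2 = 57**2 = 3249)
(G(-177, -75) - 21507)/(X + 7795) = (-75 - 21507)/(3249 + 7795) = -21582/11044 = -21582*1/11044 = -981/502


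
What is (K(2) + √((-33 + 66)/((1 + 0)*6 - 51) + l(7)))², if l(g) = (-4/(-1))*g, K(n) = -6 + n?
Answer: (60 - √6135)²/225 ≈ 1.4927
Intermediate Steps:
l(g) = 4*g (l(g) = (-4*(-1))*g = 4*g)
(K(2) + √((-33 + 66)/((1 + 0)*6 - 51) + l(7)))² = ((-6 + 2) + √((-33 + 66)/((1 + 0)*6 - 51) + 4*7))² = (-4 + √(33/(1*6 - 51) + 28))² = (-4 + √(33/(6 - 51) + 28))² = (-4 + √(33/(-45) + 28))² = (-4 + √(33*(-1/45) + 28))² = (-4 + √(-11/15 + 28))² = (-4 + √(409/15))² = (-4 + √6135/15)²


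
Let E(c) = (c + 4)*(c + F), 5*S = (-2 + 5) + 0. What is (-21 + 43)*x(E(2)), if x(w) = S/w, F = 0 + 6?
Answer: 11/40 ≈ 0.27500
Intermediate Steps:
S = ⅗ (S = ((-2 + 5) + 0)/5 = (3 + 0)/5 = (⅕)*3 = ⅗ ≈ 0.60000)
F = 6
E(c) = (4 + c)*(6 + c) (E(c) = (c + 4)*(c + 6) = (4 + c)*(6 + c))
x(w) = 3/(5*w)
(-21 + 43)*x(E(2)) = (-21 + 43)*(3/(5*(24 + 2² + 10*2))) = 22*(3/(5*(24 + 4 + 20))) = 22*((⅗)/48) = 22*((⅗)*(1/48)) = 22*(1/80) = 11/40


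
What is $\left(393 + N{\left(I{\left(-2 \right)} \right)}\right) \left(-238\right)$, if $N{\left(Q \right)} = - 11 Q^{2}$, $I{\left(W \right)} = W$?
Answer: $-83062$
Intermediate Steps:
$\left(393 + N{\left(I{\left(-2 \right)} \right)}\right) \left(-238\right) = \left(393 - 11 \left(-2\right)^{2}\right) \left(-238\right) = \left(393 - 44\right) \left(-238\right) = 349 \left(-238\right) = -83062$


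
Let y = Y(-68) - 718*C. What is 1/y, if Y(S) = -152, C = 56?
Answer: -1/40360 ≈ -2.4777e-5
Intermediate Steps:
y = -40360 (y = -152 - 718*56 = -152 - 40208 = -40360)
1/y = 1/(-40360) = -1/40360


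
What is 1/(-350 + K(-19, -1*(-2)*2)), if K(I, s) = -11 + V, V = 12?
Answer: -1/349 ≈ -0.0028653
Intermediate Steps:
K(I, s) = 1 (K(I, s) = -11 + 12 = 1)
1/(-350 + K(-19, -1*(-2)*2)) = 1/(-350 + 1) = 1/(-349) = -1/349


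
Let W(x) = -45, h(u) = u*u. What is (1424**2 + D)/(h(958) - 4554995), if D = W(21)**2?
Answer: -2029801/3637231 ≈ -0.55806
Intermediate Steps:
h(u) = u**2
D = 2025 (D = (-45)**2 = 2025)
(1424**2 + D)/(h(958) - 4554995) = (1424**2 + 2025)/(958**2 - 4554995) = (2027776 + 2025)/(917764 - 4554995) = 2029801/(-3637231) = 2029801*(-1/3637231) = -2029801/3637231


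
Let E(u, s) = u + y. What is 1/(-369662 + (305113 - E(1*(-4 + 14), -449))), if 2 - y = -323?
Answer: -1/64884 ≈ -1.5412e-5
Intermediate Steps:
y = 325 (y = 2 - 1*(-323) = 2 + 323 = 325)
E(u, s) = 325 + u (E(u, s) = u + 325 = 325 + u)
1/(-369662 + (305113 - E(1*(-4 + 14), -449))) = 1/(-369662 + (305113 - (325 + 1*(-4 + 14)))) = 1/(-369662 + (305113 - (325 + 1*10))) = 1/(-369662 + (305113 - (325 + 10))) = 1/(-369662 + (305113 - 1*335)) = 1/(-369662 + (305113 - 335)) = 1/(-369662 + 304778) = 1/(-64884) = -1/64884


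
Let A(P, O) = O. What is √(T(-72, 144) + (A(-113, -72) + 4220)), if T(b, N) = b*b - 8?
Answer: 6*√259 ≈ 96.561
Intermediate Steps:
T(b, N) = -8 + b² (T(b, N) = b² - 8 = -8 + b²)
√(T(-72, 144) + (A(-113, -72) + 4220)) = √((-8 + (-72)²) + (-72 + 4220)) = √((-8 + 5184) + 4148) = √(5176 + 4148) = √9324 = 6*√259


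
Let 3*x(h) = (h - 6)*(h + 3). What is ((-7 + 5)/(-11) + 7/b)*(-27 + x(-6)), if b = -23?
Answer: 465/253 ≈ 1.8379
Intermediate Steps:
x(h) = (-6 + h)*(3 + h)/3 (x(h) = ((h - 6)*(h + 3))/3 = ((-6 + h)*(3 + h))/3 = (-6 + h)*(3 + h)/3)
((-7 + 5)/(-11) + 7/b)*(-27 + x(-6)) = ((-7 + 5)/(-11) + 7/(-23))*(-27 + (-6 - 1*(-6) + (1/3)*(-6)**2)) = (-2*(-1/11) + 7*(-1/23))*(-27 + (-6 + 6 + (1/3)*36)) = (2/11 - 7/23)*(-27 + (-6 + 6 + 12)) = -31*(-27 + 12)/253 = -31/253*(-15) = 465/253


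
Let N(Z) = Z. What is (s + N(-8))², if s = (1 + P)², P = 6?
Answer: 1681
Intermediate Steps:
s = 49 (s = (1 + 6)² = 7² = 49)
(s + N(-8))² = (49 - 8)² = 41² = 1681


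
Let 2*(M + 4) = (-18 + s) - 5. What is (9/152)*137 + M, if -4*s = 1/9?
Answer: -5063/684 ≈ -7.4020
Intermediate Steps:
s = -1/36 (s = -¼/9 = -¼*⅑ = -1/36 ≈ -0.027778)
M = -1117/72 (M = -4 + ((-18 - 1/36) - 5)/2 = -4 + (-649/36 - 5)/2 = -4 + (½)*(-829/36) = -4 - 829/72 = -1117/72 ≈ -15.514)
(9/152)*137 + M = (9/152)*137 - 1117/72 = 1233/152 - 1117/72 = -5063/684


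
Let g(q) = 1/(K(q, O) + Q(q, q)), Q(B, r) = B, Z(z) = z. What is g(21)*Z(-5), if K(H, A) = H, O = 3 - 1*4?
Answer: -5/42 ≈ -0.11905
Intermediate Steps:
O = -1 (O = 3 - 4 = -1)
g(q) = 1/(2*q) (g(q) = 1/(q + q) = 1/(2*q))
g(21)*Z(-5) = ((1/2)/21)*(-5) = ((1/2)*(1/21))*(-5) = (1/42)*(-5) = -5/42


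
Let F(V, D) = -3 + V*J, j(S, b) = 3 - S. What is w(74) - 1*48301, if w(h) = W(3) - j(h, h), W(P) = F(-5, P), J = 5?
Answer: -48258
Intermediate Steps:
F(V, D) = -3 + 5*V (F(V, D) = -3 + V*5 = -3 + 5*V)
W(P) = -28 (W(P) = -3 + 5*(-5) = -3 - 25 = -28)
w(h) = -31 + h (w(h) = -28 - (3 - h) = -28 + (-3 + h) = -31 + h)
w(74) - 1*48301 = (-31 + 74) - 1*48301 = 43 - 48301 = -48258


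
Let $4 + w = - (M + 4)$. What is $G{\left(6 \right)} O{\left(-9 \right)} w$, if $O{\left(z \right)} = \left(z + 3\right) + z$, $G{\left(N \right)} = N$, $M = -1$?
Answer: $630$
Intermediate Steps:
$O{\left(z \right)} = 3 + 2 z$ ($O{\left(z \right)} = \left(3 + z\right) + z = 3 + 2 z$)
$w = -7$ ($w = -4 - \left(-1 + 4\right) = -4 - 3 = -7$)
$G{\left(6 \right)} O{\left(-9 \right)} w = 6 \left(3 + 2 \left(-9\right)\right) \left(-7\right) = 6 \left(3 - 18\right) \left(-7\right) = 6 \left(-15\right) \left(-7\right) = \left(-90\right) \left(-7\right) = 630$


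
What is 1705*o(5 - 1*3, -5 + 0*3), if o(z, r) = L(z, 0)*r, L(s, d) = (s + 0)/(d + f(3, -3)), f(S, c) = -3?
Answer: 17050/3 ≈ 5683.3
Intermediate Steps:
L(s, d) = s/(-3 + d) (L(s, d) = (s + 0)/(d - 3) = s/(-3 + d))
o(z, r) = -r*z/3 (o(z, r) = (z/(-3 + 0))*r = (z/(-3))*r = (z*(-⅓))*r = (-z/3)*r = -r*z/3)
1705*o(5 - 1*3, -5 + 0*3) = 1705*(-(-5 + 0*3)*(5 - 1*3)/3) = 1705*(-(-5 + 0)*(5 - 3)/3) = 1705*(-⅓*(-5)*2) = 1705*(10/3) = 17050/3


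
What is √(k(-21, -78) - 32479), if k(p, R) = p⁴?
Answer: √162002 ≈ 402.49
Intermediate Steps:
√(k(-21, -78) - 32479) = √((-21)⁴ - 32479) = √(194481 - 32479) = √162002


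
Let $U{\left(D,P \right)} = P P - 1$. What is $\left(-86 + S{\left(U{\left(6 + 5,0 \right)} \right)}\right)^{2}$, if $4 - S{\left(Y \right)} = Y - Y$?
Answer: $6724$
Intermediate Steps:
$U{\left(D,P \right)} = -1 + P^{2}$ ($U{\left(D,P \right)} = P^{2} - 1 = -1 + P^{2}$)
$S{\left(Y \right)} = 4$ ($S{\left(Y \right)} = 4 - \left(Y - Y\right) = 4 - 0 = 4 + 0 = 4$)
$\left(-86 + S{\left(U{\left(6 + 5,0 \right)} \right)}\right)^{2} = \left(-86 + 4\right)^{2} = \left(-82\right)^{2} = 6724$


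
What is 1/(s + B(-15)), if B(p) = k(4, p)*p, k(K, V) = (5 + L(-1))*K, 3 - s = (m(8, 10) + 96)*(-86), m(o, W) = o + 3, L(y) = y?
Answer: 1/8965 ≈ 0.00011154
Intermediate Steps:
m(o, W) = 3 + o
s = 9205 (s = 3 - ((3 + 8) + 96)*(-86) = 3 - (11 + 96)*(-86) = 3 - 107*(-86) = 3 - 1*(-9202) = 3 + 9202 = 9205)
k(K, V) = 4*K (k(K, V) = (5 - 1)*K = 4*K)
B(p) = 16*p (B(p) = (4*4)*p = 16*p)
1/(s + B(-15)) = 1/(9205 + 16*(-15)) = 1/(9205 - 240) = 1/8965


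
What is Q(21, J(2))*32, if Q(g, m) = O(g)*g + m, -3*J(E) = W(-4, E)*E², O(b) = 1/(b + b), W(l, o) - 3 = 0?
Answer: -112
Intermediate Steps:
W(l, o) = 3 (W(l, o) = 3 + 0 = 3)
O(b) = 1/(2*b)
J(E) = -E²
Q(g, m) = ½ + m (Q(g, m) = (1/(2*g))*g + m = ½ + m)
Q(21, J(2))*32 = (½ - 1*2²)*32 = (½ - 1*4)*32 = (½ - 4)*32 = -7/2*32 = -112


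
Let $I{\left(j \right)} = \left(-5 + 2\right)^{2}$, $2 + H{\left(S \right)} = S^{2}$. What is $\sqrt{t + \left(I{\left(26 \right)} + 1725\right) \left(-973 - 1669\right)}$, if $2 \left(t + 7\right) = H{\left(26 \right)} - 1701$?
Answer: $\frac{i \sqrt{18326994}}{2} \approx 2140.5 i$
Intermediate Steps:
$H{\left(S \right)} = -2 + S^{2}$
$I{\left(j \right)} = 9$ ($I{\left(j \right)} = \left(-3\right)^{2} = 9$)
$t = - \frac{1041}{2}$ ($t = -7 + \frac{\left(-2 + 26^{2}\right) - 1701}{2} = -7 + \frac{\left(-2 + 676\right) - 1701}{2} = -7 + \frac{674 - 1701}{2} = -7 + \frac{1}{2} \left(-1027\right) = -7 - \frac{1027}{2} = - \frac{1041}{2} \approx -520.5$)
$\sqrt{t + \left(I{\left(26 \right)} + 1725\right) \left(-973 - 1669\right)} = \sqrt{- \frac{1041}{2} + \left(9 + 1725\right) \left(-973 - 1669\right)} = \sqrt{- \frac{1041}{2} + 1734 \left(-2642\right)} = \sqrt{- \frac{1041}{2} - 4581228} = \sqrt{- \frac{9163497}{2}} = \frac{i \sqrt{18326994}}{2}$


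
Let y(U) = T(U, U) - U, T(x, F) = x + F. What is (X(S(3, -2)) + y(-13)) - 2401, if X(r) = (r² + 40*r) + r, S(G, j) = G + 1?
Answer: -2234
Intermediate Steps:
T(x, F) = F + x
y(U) = U (y(U) = (U + U) - U = 2*U - U = U)
S(G, j) = 1 + G
X(r) = r² + 41*r
(X(S(3, -2)) + y(-13)) - 2401 = ((1 + 3)*(41 + (1 + 3)) - 13) - 2401 = (4*(41 + 4) - 13) - 2401 = (4*45 - 13) - 2401 = (180 - 13) - 2401 = 167 - 2401 = -2234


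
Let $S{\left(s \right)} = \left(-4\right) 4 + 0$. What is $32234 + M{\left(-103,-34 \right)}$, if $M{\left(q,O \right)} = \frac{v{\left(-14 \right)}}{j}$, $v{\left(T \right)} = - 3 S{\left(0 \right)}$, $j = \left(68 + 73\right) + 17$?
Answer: $\frac{2546510}{79} \approx 32234.0$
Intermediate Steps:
$S{\left(s \right)} = -16$ ($S{\left(s \right)} = -16 + 0 = -16$)
$j = 158$ ($j = 141 + 17 = 158$)
$v{\left(T \right)} = 48$ ($v{\left(T \right)} = \left(-3\right) \left(-16\right) = 48$)
$M{\left(q,O \right)} = \frac{24}{79}$ ($M{\left(q,O \right)} = \frac{48}{158} = 48 \cdot \frac{1}{158} = \frac{24}{79}$)
$32234 + M{\left(-103,-34 \right)} = 32234 + \frac{24}{79} = \frac{2546510}{79}$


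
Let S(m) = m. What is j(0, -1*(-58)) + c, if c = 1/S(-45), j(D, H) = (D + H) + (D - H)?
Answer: -1/45 ≈ -0.022222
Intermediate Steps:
j(D, H) = 2*D
c = -1/45 (c = 1/(-45) = -1/45 ≈ -0.022222)
j(0, -1*(-58)) + c = 2*0 - 1/45 = 0 - 1/45 = -1/45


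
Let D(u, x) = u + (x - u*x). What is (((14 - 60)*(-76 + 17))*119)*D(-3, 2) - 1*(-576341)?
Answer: 2191171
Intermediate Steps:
D(u, x) = u + x - u*x (D(u, x) = u + (x - u*x) = u + x - u*x)
(((14 - 60)*(-76 + 17))*119)*D(-3, 2) - 1*(-576341) = (((14 - 60)*(-76 + 17))*119)*(-3 + 2 - 1*(-3)*2) - 1*(-576341) = (-46*(-59)*119)*(-3 + 2 + 6) + 576341 = (2714*119)*5 + 576341 = 322966*5 + 576341 = 1614830 + 576341 = 2191171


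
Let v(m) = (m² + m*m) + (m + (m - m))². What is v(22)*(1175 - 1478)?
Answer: -439956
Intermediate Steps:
v(m) = 3*m² (v(m) = (m² + m²) + (m + 0)² = 2*m² + m² = 3*m²)
v(22)*(1175 - 1478) = (3*22²)*(1175 - 1478) = (3*484)*(-303) = 1452*(-303) = -439956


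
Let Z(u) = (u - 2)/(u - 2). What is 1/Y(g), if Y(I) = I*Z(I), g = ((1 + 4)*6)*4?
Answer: 1/120 ≈ 0.0083333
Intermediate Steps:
Z(u) = 1 (Z(u) = (-2 + u)/(-2 + u) = 1)
g = 120 (g = (5*6)*4 = 30*4 = 120)
Y(I) = I (Y(I) = I*1 = I)
1/Y(g) = 1/120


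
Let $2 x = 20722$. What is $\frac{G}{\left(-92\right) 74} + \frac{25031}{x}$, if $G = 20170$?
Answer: $- \frac{19285161}{35268844} \approx -0.5468$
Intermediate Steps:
$x = 10361$ ($x = \frac{1}{2} \cdot 20722 = 10361$)
$\frac{G}{\left(-92\right) 74} + \frac{25031}{x} = \frac{20170}{\left(-92\right) 74} + \frac{25031}{10361} = \frac{20170}{-6808} + 25031 \cdot \frac{1}{10361} = 20170 \left(- \frac{1}{6808}\right) + \frac{25031}{10361} = - \frac{10085}{3404} + \frac{25031}{10361} = - \frac{19285161}{35268844}$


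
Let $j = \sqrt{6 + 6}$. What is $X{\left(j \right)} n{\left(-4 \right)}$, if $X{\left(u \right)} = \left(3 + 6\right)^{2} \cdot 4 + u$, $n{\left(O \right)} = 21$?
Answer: $6804 + 42 \sqrt{3} \approx 6876.8$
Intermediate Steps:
$j = 2 \sqrt{3}$ ($j = \sqrt{12} = 2 \sqrt{3} \approx 3.4641$)
$X{\left(u \right)} = 324 + u$ ($X{\left(u \right)} = 9^{2} \cdot 4 + u = 81 \cdot 4 + u = 324 + u$)
$X{\left(j \right)} n{\left(-4 \right)} = \left(324 + 2 \sqrt{3}\right) 21 = 6804 + 42 \sqrt{3}$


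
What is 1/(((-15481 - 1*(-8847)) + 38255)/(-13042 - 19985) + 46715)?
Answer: 33027/1542824684 ≈ 2.1407e-5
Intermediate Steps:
1/(((-15481 - 1*(-8847)) + 38255)/(-13042 - 19985) + 46715) = 1/(((-15481 + 8847) + 38255)/(-33027) + 46715) = 1/((-6634 + 38255)*(-1/33027) + 46715) = 1/(31621*(-1/33027) + 46715) = 1/(-31621/33027 + 46715) = 1/(1542824684/33027) = 33027/1542824684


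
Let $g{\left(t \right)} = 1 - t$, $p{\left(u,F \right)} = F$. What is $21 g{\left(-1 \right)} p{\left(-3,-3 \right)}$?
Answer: $-126$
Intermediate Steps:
$21 g{\left(-1 \right)} p{\left(-3,-3 \right)} = 21 \left(1 - -1\right) \left(-3\right) = 21 \left(1 + 1\right) \left(-3\right) = 21 \cdot 2 \left(-3\right) = 42 \left(-3\right) = -126$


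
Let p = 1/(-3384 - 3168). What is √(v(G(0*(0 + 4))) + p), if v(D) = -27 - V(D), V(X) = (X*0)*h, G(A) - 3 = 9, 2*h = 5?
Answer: I*√32196710/1092 ≈ 5.1962*I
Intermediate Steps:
h = 5/2 (h = (½)*5 = 5/2 ≈ 2.5000)
G(A) = 12 (G(A) = 3 + 9 = 12)
V(X) = 0 (V(X) = (X*0)*(5/2) = 0*(5/2) = 0)
v(D) = -27 (v(D) = -27 - 1*0 = -27 + 0 = -27)
p = -1/6552 (p = 1/(-6552) = -1/6552 ≈ -0.00015263)
√(v(G(0*(0 + 4))) + p) = √(-27 - 1/6552) = √(-176905/6552) = I*√32196710/1092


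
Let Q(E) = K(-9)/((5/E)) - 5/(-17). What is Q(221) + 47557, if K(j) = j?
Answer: 4008557/85 ≈ 47160.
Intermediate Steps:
Q(E) = 5/17 - 9*E/5 (Q(E) = -9*E/5 - 5/(-17) = -9*E/5 - 5*(-1/17) = -9*E/5 + 5/17 = 5/17 - 9*E/5)
Q(221) + 47557 = (5/17 - 9/5*221) + 47557 = (5/17 - 1989/5) + 47557 = -33788/85 + 47557 = 4008557/85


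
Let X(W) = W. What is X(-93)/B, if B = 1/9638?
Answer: -896334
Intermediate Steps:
B = 1/9638 ≈ 0.00010376
X(-93)/B = -93/1/9638 = -93*9638 = -896334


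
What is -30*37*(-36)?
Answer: 39960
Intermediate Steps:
-30*37*(-36) = -1110*(-36) = 39960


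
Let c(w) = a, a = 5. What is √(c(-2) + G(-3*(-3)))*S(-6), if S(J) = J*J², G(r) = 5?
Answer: -216*√10 ≈ -683.05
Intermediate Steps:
c(w) = 5
S(J) = J³
√(c(-2) + G(-3*(-3)))*S(-6) = √(5 + 5)*(-6)³ = √10*(-216) = -216*√10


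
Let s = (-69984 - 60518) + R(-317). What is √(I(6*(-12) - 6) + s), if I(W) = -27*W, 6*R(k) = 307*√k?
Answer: √(-4622256 + 1842*I*√317)/6 ≈ 1.2712 + 358.33*I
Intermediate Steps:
R(k) = 307*√k/6 (R(k) = (307*√k)/6 = 307*√k/6)
s = -130502 + 307*I*√317/6 (s = (-69984 - 60518) + 307*√(-317)/6 = -130502 + 307*(I*√317)/6 = -130502 + 307*I*√317/6 ≈ -1.305e+5 + 911.0*I)
√(I(6*(-12) - 6) + s) = √(-27*(6*(-12) - 6) + (-130502 + 307*I*√317/6)) = √(-27*(-72 - 6) + (-130502 + 307*I*√317/6)) = √(-27*(-78) + (-130502 + 307*I*√317/6)) = √(2106 + (-130502 + 307*I*√317/6)) = √(-128396 + 307*I*√317/6)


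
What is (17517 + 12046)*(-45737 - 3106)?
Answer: -1443945609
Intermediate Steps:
(17517 + 12046)*(-45737 - 3106) = 29563*(-48843) = -1443945609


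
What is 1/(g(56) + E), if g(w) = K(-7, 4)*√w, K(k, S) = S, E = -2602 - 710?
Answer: -207/685528 - √14/1371056 ≈ -0.00030469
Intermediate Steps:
E = -3312
g(w) = 4*√w
1/(g(56) + E) = 1/(4*√56 - 3312) = 1/(4*(2*√14) - 3312) = 1/(8*√14 - 3312) = 1/(-3312 + 8*√14)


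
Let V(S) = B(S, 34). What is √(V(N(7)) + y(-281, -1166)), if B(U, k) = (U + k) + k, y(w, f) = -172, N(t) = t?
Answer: I*√97 ≈ 9.8489*I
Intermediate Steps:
B(U, k) = U + 2*k
V(S) = 68 + S (V(S) = S + 2*34 = S + 68 = 68 + S)
√(V(N(7)) + y(-281, -1166)) = √((68 + 7) - 172) = √(75 - 172) = √(-97) = I*√97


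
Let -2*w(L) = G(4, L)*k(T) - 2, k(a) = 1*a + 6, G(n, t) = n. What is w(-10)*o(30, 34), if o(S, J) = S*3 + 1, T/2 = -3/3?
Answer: -637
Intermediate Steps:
T = -2 (T = 2*(-3/3) = 2*(-3*⅓) = 2*(-1) = -2)
k(a) = 6 + a (k(a) = a + 6 = 6 + a)
o(S, J) = 1 + 3*S (o(S, J) = 3*S + 1 = 1 + 3*S)
w(L) = -7 (w(L) = -(4*(6 - 2) - 2)/2 = -(4*4 - 2)/2 = -(16 - 2)/2 = -½*14 = -7)
w(-10)*o(30, 34) = -7*(1 + 3*30) = -7*(1 + 90) = -7*91 = -637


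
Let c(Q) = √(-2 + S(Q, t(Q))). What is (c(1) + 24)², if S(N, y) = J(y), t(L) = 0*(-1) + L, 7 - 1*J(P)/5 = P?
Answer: 604 + 96*√7 ≈ 857.99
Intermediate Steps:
J(P) = 35 - 5*P
t(L) = L (t(L) = 0 + L = L)
S(N, y) = 35 - 5*y
c(Q) = √(33 - 5*Q) (c(Q) = √(-2 + (35 - 5*Q)) = √(33 - 5*Q))
(c(1) + 24)² = (√(33 - 5*1) + 24)² = (√(33 - 5) + 24)² = (√28 + 24)² = (2*√7 + 24)² = (24 + 2*√7)²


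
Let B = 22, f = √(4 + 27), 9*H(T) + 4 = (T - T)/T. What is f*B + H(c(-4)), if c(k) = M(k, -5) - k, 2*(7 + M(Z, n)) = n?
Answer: -4/9 + 22*√31 ≈ 122.05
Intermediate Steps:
M(Z, n) = -7 + n/2
c(k) = -19/2 - k (c(k) = (-7 + (½)*(-5)) - k = (-7 - 5/2) - k = -19/2 - k)
H(T) = -4/9 (H(T) = -4/9 + ((T - T)/T)/9 = -4/9 + (0/T)/9 = -4/9 + (⅑)*0 = -4/9 + 0 = -4/9)
f = √31 ≈ 5.5678
f*B + H(c(-4)) = √31*22 - 4/9 = 22*√31 - 4/9 = -4/9 + 22*√31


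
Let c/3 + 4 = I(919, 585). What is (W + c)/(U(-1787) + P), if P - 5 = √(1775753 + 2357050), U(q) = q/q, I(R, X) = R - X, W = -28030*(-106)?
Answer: -5944340/1377589 + 2972170*√4132803/4132767 ≈ 1457.7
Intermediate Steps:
W = 2971180
c = 990 (c = -12 + 3*(919 - 1*585) = -12 + 3*(919 - 585) = -12 + 3*334 = -12 + 1002 = 990)
U(q) = 1
P = 5 + √4132803 (P = 5 + √(1775753 + 2357050) = 5 + √4132803 ≈ 2037.9)
(W + c)/(U(-1787) + P) = (2971180 + 990)/(1 + (5 + √4132803)) = 2972170/(6 + √4132803)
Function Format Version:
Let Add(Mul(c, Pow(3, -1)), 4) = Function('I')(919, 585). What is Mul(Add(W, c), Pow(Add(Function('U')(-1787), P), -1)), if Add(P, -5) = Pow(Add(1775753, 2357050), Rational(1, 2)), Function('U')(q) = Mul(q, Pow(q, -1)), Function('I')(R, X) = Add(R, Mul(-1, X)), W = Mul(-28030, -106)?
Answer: Add(Rational(-5944340, 1377589), Mul(Rational(2972170, 4132767), Pow(4132803, Rational(1, 2)))) ≈ 1457.7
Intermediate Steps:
W = 2971180
c = 990 (c = Add(-12, Mul(3, Add(919, Mul(-1, 585)))) = Add(-12, Mul(3, Add(919, -585))) = Add(-12, Mul(3, 334)) = Add(-12, 1002) = 990)
Function('U')(q) = 1
P = Add(5, Pow(4132803, Rational(1, 2))) (P = Add(5, Pow(Add(1775753, 2357050), Rational(1, 2))) = Add(5, Pow(4132803, Rational(1, 2))) ≈ 2037.9)
Mul(Add(W, c), Pow(Add(Function('U')(-1787), P), -1)) = Mul(Add(2971180, 990), Pow(Add(1, Add(5, Pow(4132803, Rational(1, 2)))), -1)) = Mul(2972170, Pow(Add(6, Pow(4132803, Rational(1, 2))), -1))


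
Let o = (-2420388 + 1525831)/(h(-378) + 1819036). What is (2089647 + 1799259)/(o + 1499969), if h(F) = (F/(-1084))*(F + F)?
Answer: 638930810912828/246438483022773 ≈ 2.5927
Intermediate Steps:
h(F) = -F**2/542 (h(F) = (F*(-1/1084))*(2*F) = (-F/1084)*(2*F) = -F**2/542)
o = -242424947/492887314 (o = (-2420388 + 1525831)/(-1/542*(-378)**2 + 1819036) = -894557/(-1/542*142884 + 1819036) = -894557/(-71442/271 + 1819036) = -894557/492887314/271 = -894557*271/492887314 = -242424947/492887314 ≈ -0.49185)
(2089647 + 1799259)/(o + 1499969) = (2089647 + 1799259)/(-242424947/492887314 + 1499969) = 3888906/(739315449068319/492887314) = 3888906*(492887314/739315449068319) = 638930810912828/246438483022773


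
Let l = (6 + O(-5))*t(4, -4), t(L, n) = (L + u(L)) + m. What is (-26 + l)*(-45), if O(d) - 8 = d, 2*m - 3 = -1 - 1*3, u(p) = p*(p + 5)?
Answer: -29655/2 ≈ -14828.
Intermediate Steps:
u(p) = p*(5 + p)
m = -½ (m = 3/2 + (-1 - 1*3)/2 = 3/2 + (-1 - 3)/2 = 3/2 + (½)*(-4) = 3/2 - 2 = -½ ≈ -0.50000)
O(d) = 8 + d
t(L, n) = -½ + L + L*(5 + L) (t(L, n) = (L + L*(5 + L)) - ½ = -½ + L + L*(5 + L))
l = 711/2 (l = (6 + (8 - 5))*(-½ + 4² + 6*4) = (6 + 3)*(-½ + 16 + 24) = 9*(79/2) = 711/2 ≈ 355.50)
(-26 + l)*(-45) = (-26 + 711/2)*(-45) = (659/2)*(-45) = -29655/2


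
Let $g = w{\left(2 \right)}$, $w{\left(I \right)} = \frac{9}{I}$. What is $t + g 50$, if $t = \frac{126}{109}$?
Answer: $\frac{24651}{109} \approx 226.16$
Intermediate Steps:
$g = \frac{9}{2} \approx 4.5$
$t = \frac{126}{109}$ ($t = 126 \cdot \frac{1}{109} = \frac{126}{109} \approx 1.156$)
$t + g 50 = \frac{126}{109} + \frac{9}{2} \cdot 50 = \frac{126}{109} + 225 = \frac{24651}{109}$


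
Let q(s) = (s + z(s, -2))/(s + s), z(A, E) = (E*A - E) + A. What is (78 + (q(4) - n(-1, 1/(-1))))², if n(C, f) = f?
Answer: 100489/16 ≈ 6280.6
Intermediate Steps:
z(A, E) = A - E + A*E (z(A, E) = (A*E - E) + A = (-E + A*E) + A = A - E + A*E)
q(s) = 1/s (q(s) = (s + (s - 1*(-2) + s*(-2)))/(s + s) = (s + (s + 2 - 2*s))/((2*s)) = (s + (2 - s))*(1/(2*s)) = 2*(1/(2*s)) = 1/s)
(78 + (q(4) - n(-1, 1/(-1))))² = (78 + (1/4 - 1/(-1)))² = (78 + (¼ - 1*(-1)))² = (78 + (¼ + 1))² = (78 + 5/4)² = (317/4)² = 100489/16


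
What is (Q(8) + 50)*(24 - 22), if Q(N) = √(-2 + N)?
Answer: 100 + 2*√6 ≈ 104.90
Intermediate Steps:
(Q(8) + 50)*(24 - 22) = (√(-2 + 8) + 50)*(24 - 22) = (√6 + 50)*2 = (50 + √6)*2 = 100 + 2*√6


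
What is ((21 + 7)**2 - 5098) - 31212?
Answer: -35526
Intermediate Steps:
((21 + 7)**2 - 5098) - 31212 = (28**2 - 5098) - 31212 = (784 - 5098) - 31212 = -4314 - 31212 = -35526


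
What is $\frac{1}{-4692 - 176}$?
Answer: $- \frac{1}{4868} \approx -0.00020542$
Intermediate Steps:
$\frac{1}{-4692 - 176} = \frac{1}{-4868} = - \frac{1}{4868}$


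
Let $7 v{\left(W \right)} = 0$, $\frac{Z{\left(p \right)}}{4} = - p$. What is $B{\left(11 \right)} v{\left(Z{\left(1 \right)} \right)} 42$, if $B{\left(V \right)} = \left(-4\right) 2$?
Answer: $0$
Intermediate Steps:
$Z{\left(p \right)} = - 4 p$ ($Z{\left(p \right)} = 4 \left(- p\right) = - 4 p$)
$v{\left(W \right)} = 0$ ($v{\left(W \right)} = \frac{1}{7} \cdot 0 = 0$)
$B{\left(V \right)} = -8$
$B{\left(11 \right)} v{\left(Z{\left(1 \right)} \right)} 42 = \left(-8\right) 0 \cdot 42 = 0 \cdot 42 = 0$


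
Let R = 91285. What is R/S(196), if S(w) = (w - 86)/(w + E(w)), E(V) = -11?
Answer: 3377545/22 ≈ 1.5352e+5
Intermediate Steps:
S(w) = (-86 + w)/(-11 + w) (S(w) = (w - 86)/(w - 11) = (-86 + w)/(-11 + w))
R/S(196) = 91285/(((-86 + 196)/(-11 + 196))) = 91285/((110/185)) = 91285/(((1/185)*110)) = 91285/(22/37) = 91285*(37/22) = 3377545/22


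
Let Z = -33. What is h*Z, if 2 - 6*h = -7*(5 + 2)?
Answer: -561/2 ≈ -280.50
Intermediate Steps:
h = 17/2 (h = ⅓ - (-7)*(5 + 2)/6 = ⅓ - (-7)*7/6 = ⅓ - ⅙*(-49) = ⅓ + 49/6 = 17/2 ≈ 8.5000)
h*Z = (17/2)*(-33) = -561/2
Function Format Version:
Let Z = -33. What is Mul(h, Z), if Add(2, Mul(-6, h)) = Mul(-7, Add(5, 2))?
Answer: Rational(-561, 2) ≈ -280.50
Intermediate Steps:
h = Rational(17, 2) (h = Add(Rational(1, 3), Mul(Rational(-1, 6), Mul(-7, Add(5, 2)))) = Add(Rational(1, 3), Mul(Rational(-1, 6), Mul(-7, 7))) = Add(Rational(1, 3), Mul(Rational(-1, 6), -49)) = Add(Rational(1, 3), Rational(49, 6)) = Rational(17, 2) ≈ 8.5000)
Mul(h, Z) = Mul(Rational(17, 2), -33) = Rational(-561, 2)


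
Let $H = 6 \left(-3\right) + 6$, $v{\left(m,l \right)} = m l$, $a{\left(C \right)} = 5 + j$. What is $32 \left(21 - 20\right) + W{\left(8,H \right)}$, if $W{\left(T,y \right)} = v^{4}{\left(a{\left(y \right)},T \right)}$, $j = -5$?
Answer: $32$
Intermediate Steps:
$a{\left(C \right)} = 0$ ($a{\left(C \right)} = 5 - 5 = 0$)
$v{\left(m,l \right)} = l m$
$H = -12$ ($H = -18 + 6 = -12$)
$W{\left(T,y \right)} = 0$ ($W{\left(T,y \right)} = \left(T 0\right)^{4} = 0^{4} = 0$)
$32 \left(21 - 20\right) + W{\left(8,H \right)} = 32 \left(21 - 20\right) + 0 = 32 \cdot 1 + 0 = 32 + 0 = 32$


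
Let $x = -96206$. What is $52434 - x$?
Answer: $148640$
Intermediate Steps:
$52434 - x = 52434 - -96206 = 52434 + 96206 = 148640$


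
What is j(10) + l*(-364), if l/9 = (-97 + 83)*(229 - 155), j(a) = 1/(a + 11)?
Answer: 71272657/21 ≈ 3.3939e+6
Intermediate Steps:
j(a) = 1/(11 + a)
l = -9324 (l = 9*((-97 + 83)*(229 - 155)) = 9*(-14*74) = 9*(-1036) = -9324)
j(10) + l*(-364) = 1/(11 + 10) - 9324*(-364) = 1/21 + 3393936 = 71272657/21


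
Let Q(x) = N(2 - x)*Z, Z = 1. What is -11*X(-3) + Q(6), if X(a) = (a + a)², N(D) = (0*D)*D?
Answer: -396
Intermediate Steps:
N(D) = 0 (N(D) = 0*D = 0)
X(a) = 4*a² (X(a) = (2*a)² = 4*a²)
Q(x) = 0 (Q(x) = 0*1 = 0)
-11*X(-3) + Q(6) = -44*(-3)² + 0 = -44*9 + 0 = -11*36 + 0 = -396 + 0 = -396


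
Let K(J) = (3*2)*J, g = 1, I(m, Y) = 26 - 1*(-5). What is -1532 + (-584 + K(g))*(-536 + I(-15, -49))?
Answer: 290358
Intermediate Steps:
I(m, Y) = 31 (I(m, Y) = 26 + 5 = 31)
K(J) = 6*J
-1532 + (-584 + K(g))*(-536 + I(-15, -49)) = -1532 + (-584 + 6*1)*(-536 + 31) = -1532 + (-584 + 6)*(-505) = -1532 - 578*(-505) = -1532 + 291890 = 290358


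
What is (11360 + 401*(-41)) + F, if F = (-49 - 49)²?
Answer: 4523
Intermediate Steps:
F = 9604 (F = (-98)² = 9604)
(11360 + 401*(-41)) + F = (11360 + 401*(-41)) + 9604 = (11360 - 16441) + 9604 = -5081 + 9604 = 4523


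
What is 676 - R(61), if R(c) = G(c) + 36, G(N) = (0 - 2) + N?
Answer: 581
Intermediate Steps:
G(N) = -2 + N
R(c) = 34 + c (R(c) = (-2 + c) + 36 = 34 + c)
676 - R(61) = 676 - (34 + 61) = 676 - 1*95 = 676 - 95 = 581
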